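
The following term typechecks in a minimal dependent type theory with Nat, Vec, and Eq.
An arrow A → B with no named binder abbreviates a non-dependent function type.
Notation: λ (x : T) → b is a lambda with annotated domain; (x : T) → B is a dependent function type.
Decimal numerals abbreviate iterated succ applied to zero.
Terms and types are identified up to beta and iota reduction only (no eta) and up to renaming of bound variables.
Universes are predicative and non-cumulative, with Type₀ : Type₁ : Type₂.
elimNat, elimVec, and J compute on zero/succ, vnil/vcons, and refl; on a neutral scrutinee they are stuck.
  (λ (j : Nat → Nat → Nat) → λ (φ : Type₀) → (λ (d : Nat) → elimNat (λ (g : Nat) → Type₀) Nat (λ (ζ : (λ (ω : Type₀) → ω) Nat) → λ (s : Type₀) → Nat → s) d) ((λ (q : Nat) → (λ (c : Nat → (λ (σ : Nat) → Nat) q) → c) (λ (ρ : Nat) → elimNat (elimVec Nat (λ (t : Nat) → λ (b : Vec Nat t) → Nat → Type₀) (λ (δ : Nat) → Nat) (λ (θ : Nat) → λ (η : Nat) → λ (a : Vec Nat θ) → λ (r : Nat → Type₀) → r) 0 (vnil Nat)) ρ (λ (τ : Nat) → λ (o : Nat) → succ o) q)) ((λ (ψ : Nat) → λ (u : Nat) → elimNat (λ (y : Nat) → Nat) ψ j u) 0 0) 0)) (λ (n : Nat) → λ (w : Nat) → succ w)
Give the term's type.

type:
  Type₀ → Type₀


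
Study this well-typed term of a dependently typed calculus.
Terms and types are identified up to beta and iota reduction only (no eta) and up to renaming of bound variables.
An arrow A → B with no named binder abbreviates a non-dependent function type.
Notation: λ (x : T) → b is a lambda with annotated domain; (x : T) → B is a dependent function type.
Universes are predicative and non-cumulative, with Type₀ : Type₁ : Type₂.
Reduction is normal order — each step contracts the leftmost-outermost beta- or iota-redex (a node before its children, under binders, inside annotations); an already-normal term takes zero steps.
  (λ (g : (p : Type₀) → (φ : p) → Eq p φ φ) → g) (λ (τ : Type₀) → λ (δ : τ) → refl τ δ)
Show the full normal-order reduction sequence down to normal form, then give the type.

normal-order reduction sequence:
  (λ (g : (p : Type₀) → (φ : p) → Eq p φ φ) → g) (λ (τ : Type₀) → λ (δ : τ) → refl τ δ)
  ~> λ (g : Type₀) → λ (p : g) → refl g p
the term's type:
  (g : Type₀) → (p : g) → Eq g p p


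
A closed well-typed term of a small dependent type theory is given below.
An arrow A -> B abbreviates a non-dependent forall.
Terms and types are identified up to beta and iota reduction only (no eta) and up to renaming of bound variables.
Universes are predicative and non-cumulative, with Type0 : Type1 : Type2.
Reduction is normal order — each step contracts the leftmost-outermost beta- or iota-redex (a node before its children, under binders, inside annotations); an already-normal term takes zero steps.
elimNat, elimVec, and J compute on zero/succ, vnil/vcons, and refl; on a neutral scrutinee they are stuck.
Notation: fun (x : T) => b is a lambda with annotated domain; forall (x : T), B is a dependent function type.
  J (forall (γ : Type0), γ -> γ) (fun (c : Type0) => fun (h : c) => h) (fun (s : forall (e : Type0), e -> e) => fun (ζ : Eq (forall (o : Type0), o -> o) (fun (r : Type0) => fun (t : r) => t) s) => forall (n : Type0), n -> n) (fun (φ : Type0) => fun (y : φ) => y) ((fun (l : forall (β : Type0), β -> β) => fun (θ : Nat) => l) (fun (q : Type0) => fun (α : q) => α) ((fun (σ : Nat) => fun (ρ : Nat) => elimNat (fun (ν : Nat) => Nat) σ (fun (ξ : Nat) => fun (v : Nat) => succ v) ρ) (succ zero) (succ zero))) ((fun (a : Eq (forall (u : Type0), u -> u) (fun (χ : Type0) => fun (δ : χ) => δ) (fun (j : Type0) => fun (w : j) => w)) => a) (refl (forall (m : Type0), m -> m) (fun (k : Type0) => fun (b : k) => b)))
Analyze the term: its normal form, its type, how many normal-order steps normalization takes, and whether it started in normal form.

normal form:
  fun (γ : Type0) => fun (c : γ) => c
type:
  forall (γ : Type0), γ -> γ
normal-order step count: 4
already normal: no
first contracted redex: a beta-redex


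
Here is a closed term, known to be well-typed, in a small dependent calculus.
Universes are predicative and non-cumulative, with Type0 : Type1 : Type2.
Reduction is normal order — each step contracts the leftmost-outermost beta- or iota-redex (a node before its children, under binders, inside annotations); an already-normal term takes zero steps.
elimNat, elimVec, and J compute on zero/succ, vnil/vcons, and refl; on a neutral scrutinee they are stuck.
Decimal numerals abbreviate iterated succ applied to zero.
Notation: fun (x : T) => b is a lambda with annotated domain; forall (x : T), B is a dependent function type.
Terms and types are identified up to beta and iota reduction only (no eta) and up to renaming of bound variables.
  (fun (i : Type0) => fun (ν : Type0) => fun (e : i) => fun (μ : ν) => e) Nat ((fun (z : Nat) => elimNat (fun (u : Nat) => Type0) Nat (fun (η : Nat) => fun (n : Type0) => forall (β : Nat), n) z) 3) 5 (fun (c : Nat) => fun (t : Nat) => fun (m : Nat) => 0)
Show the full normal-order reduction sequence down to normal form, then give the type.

normal-order reduction:
  (fun (i : Type0) => fun (ν : Type0) => fun (e : i) => fun (μ : ν) => e) Nat ((fun (z : Nat) => elimNat (fun (u : Nat) => Type0) Nat (fun (η : Nat) => fun (n : Type0) => forall (β : Nat), n) z) 3) 5 (fun (c : Nat) => fun (t : Nat) => fun (m : Nat) => 0)
  ~> (fun (i : Type0) => fun (ν : Nat) => fun (e : i) => ν) ((fun (μ : Nat) => elimNat (fun (z : Nat) => Type0) Nat (fun (u : Nat) => fun (η : Type0) => forall (n : Nat), η) μ) 3) 5 (fun (β : Nat) => fun (c : Nat) => fun (t : Nat) => 0)
  ~> (fun (i : Nat) => fun (ν : (fun (e : Nat) => elimNat (fun (μ : Nat) => Type0) Nat (fun (z : Nat) => fun (u : Type0) => forall (η : Nat), u) e) 3) => i) 5 (fun (n : Nat) => fun (β : Nat) => fun (c : Nat) => 0)
  ~> (fun (i : (fun (ν : Nat) => elimNat (fun (e : Nat) => Type0) Nat (fun (μ : Nat) => fun (z : Type0) => forall (u : Nat), z) ν) 3) => 5) (fun (η : Nat) => fun (n : Nat) => fun (β : Nat) => 0)
  ~> 5
inferred type:
  Nat


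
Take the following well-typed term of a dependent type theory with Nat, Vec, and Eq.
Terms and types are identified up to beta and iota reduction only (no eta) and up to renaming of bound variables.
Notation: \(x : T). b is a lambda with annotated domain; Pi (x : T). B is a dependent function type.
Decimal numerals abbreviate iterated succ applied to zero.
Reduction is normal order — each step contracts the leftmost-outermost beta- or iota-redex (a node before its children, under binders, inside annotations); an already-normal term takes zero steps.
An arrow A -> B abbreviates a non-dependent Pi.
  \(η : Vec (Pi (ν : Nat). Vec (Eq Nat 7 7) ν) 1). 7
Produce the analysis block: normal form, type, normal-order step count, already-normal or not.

resulting normal form:
  \(η : Vec (Pi (ν : Nat). Vec (Eq Nat 7 7) ν) 1). 7
the term's type:
  Vec (Pi (η : Nat). Vec (Eq Nat 7 7) η) 1 -> Nat
normal-order step count: 0
already normal: yes


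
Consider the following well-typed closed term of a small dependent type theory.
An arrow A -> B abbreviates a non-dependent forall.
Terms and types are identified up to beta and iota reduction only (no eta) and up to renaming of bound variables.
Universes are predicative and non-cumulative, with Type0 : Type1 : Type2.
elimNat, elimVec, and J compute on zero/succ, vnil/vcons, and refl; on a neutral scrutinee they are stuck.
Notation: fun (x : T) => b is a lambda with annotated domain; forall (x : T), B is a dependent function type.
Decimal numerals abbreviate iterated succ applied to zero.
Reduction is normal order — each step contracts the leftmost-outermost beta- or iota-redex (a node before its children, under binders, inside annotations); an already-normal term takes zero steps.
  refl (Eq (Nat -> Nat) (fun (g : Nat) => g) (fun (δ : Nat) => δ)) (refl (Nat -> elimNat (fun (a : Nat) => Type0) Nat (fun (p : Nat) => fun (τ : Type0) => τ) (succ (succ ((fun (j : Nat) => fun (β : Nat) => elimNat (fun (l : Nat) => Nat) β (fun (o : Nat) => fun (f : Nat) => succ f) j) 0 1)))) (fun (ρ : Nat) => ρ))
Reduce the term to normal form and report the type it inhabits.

reduced normal form:
  refl (Eq (Nat -> Nat) (fun (g : Nat) => g) (fun (δ : Nat) => δ)) (refl (Nat -> Nat) (fun (a : Nat) => a))
type:
  Eq (Eq (Nat -> Nat) (fun (g : Nat) => g) (fun (δ : Nat) => δ)) (refl (Nat -> Nat) (fun (a : Nat) => a)) (refl (Nat -> Nat) (fun (p : Nat) => p))


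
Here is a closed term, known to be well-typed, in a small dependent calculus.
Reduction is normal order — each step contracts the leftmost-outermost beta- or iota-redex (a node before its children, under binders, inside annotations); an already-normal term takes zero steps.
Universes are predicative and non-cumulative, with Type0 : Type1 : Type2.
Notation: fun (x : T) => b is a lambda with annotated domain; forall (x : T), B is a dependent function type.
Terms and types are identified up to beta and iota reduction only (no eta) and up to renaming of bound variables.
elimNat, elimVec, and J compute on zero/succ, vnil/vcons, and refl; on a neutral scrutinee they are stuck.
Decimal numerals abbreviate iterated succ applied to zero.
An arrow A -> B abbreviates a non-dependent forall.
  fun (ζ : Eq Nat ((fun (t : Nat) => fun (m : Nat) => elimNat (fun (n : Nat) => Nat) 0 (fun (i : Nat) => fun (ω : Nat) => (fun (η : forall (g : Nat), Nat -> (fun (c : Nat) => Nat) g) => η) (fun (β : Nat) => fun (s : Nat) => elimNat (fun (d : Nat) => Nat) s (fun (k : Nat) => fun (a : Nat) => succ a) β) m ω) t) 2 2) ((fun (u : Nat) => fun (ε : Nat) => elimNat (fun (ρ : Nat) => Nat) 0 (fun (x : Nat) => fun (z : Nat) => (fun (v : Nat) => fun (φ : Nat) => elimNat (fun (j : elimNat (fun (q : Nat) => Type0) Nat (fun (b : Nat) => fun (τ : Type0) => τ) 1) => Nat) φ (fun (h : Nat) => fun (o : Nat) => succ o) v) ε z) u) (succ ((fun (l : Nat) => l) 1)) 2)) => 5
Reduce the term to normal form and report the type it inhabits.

normal form:
  fun (ζ : Eq Nat 4 4) => 5
the term's type:
  Eq Nat 4 4 -> Nat
observation: the leftmost-outermost redex is a beta-redex, and normalization takes 57 steps.


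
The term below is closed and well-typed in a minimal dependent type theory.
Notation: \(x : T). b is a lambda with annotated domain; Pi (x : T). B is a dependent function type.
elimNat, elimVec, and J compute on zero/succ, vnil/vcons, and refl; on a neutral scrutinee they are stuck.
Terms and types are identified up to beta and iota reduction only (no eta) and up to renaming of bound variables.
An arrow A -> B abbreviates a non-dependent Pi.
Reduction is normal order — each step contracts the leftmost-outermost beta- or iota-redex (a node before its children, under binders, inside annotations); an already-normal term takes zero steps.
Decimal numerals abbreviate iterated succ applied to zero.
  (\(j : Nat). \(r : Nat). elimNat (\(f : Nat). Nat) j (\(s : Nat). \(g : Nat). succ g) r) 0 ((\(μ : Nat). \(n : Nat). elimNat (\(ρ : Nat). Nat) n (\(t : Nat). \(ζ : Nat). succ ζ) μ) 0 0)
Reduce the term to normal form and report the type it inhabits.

resulting normal form:
  0
type:
  Nat
observation: contracting a beta-redex first, the term normalizes in 6 steps.


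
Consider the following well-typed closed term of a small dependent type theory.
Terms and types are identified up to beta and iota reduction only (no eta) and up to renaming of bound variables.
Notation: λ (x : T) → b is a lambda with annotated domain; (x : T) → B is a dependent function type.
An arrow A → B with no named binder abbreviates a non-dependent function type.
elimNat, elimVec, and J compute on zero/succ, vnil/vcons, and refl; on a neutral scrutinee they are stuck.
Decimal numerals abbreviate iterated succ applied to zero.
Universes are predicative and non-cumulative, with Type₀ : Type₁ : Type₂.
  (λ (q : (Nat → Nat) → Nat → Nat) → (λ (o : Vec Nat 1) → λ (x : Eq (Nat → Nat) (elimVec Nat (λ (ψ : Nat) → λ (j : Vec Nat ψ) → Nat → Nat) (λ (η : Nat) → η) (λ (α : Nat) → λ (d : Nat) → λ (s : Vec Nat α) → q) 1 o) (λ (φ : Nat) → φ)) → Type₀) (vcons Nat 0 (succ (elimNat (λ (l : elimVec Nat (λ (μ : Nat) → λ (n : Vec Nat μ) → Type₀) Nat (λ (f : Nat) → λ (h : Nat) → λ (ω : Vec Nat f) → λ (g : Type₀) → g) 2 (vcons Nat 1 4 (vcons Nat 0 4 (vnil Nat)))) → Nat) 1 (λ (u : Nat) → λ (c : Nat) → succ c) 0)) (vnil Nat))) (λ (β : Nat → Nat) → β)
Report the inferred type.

type:
  Eq (Nat → Nat) (λ (q : Nat) → q) (λ (o : Nat) → o) → Type₁


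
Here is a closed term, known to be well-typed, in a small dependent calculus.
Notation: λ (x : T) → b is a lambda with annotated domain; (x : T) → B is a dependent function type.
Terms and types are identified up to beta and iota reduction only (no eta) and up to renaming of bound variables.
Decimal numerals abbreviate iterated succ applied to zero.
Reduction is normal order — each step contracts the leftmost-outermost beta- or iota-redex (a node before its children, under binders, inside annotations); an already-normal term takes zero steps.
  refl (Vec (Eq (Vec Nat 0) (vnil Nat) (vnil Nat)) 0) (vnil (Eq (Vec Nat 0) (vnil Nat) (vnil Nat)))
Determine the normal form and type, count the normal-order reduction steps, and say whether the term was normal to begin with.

reduced normal form:
  refl (Vec (Eq (Vec Nat 0) (vnil Nat) (vnil Nat)) 0) (vnil (Eq (Vec Nat 0) (vnil Nat) (vnil Nat)))
type:
  Eq (Vec (Eq (Vec Nat 0) (vnil Nat) (vnil Nat)) 0) (vnil (Eq (Vec Nat 0) (vnil Nat) (vnil Nat))) (vnil (Eq (Vec Nat 0) (vnil Nat) (vnil Nat)))
reduction steps (normal order): 0
already normal: yes


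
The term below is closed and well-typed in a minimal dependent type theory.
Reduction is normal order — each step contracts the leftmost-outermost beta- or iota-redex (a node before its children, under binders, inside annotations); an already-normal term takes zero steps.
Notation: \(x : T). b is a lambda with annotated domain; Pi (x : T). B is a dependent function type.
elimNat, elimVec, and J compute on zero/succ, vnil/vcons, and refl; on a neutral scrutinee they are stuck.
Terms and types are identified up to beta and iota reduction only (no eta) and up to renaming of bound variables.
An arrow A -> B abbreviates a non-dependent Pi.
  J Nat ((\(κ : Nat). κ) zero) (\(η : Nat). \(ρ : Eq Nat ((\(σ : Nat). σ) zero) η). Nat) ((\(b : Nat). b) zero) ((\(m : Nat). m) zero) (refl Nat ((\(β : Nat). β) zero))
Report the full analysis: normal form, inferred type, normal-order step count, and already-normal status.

normal form:
  zero
the term's type:
  Nat
steps to reach normal form (normal order): 2
started in normal form: no
first redex: a J iota-redex


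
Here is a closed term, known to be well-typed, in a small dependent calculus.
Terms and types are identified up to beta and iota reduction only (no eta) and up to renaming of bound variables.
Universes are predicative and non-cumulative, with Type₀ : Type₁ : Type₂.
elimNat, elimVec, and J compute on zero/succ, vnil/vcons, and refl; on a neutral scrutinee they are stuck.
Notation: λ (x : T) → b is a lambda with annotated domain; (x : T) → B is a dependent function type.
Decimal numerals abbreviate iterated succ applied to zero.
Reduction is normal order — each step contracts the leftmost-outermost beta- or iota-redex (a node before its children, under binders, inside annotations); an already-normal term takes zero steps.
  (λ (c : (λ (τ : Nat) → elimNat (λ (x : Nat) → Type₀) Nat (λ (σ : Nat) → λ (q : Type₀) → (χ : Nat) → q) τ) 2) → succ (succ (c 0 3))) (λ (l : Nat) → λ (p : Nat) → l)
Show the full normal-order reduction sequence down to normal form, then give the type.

normal-order reduction sequence:
  (λ (c : (λ (τ : Nat) → elimNat (λ (x : Nat) → Type₀) Nat (λ (σ : Nat) → λ (q : Type₀) → (χ : Nat) → q) τ) 2) → succ (succ (c 0 3))) (λ (l : Nat) → λ (p : Nat) → l)
  ~> succ (succ ((λ (c : Nat) → λ (τ : Nat) → c) 0 3))
  ~> succ (succ ((λ (c : Nat) → 0) 3))
  ~> 2
type:
  Nat


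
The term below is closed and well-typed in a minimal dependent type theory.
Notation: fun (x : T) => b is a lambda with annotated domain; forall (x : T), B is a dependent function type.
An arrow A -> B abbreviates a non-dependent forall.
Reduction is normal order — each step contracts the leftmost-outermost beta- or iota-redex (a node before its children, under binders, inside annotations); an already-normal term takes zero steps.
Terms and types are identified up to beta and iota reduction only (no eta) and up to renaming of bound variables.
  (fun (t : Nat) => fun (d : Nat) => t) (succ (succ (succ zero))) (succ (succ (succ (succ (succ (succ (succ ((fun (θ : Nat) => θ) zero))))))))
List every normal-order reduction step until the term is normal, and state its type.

normal-order reduction:
  (fun (t : Nat) => fun (d : Nat) => t) (succ (succ (succ zero))) (succ (succ (succ (succ (succ (succ (succ ((fun (θ : Nat) => θ) zero))))))))
  ~> (fun (t : Nat) => succ (succ (succ zero))) (succ (succ (succ (succ (succ (succ (succ ((fun (d : Nat) => d) zero))))))))
  ~> succ (succ (succ zero))
the term's type:
  Nat


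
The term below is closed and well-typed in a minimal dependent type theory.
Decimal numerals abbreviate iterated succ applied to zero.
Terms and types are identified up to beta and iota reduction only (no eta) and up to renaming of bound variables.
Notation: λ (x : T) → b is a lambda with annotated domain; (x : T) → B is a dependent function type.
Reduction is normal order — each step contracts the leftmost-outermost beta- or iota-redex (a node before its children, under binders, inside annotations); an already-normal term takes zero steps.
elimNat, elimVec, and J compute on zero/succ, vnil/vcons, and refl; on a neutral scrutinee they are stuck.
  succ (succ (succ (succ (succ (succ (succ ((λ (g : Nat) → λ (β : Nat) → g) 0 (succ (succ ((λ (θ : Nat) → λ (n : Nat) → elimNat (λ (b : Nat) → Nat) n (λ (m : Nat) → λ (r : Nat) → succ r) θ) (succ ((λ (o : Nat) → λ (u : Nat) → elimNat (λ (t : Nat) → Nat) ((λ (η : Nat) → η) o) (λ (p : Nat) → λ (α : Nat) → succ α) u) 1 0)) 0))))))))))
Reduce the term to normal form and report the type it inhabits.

resulting normal form:
  7
inferred type:
  Nat


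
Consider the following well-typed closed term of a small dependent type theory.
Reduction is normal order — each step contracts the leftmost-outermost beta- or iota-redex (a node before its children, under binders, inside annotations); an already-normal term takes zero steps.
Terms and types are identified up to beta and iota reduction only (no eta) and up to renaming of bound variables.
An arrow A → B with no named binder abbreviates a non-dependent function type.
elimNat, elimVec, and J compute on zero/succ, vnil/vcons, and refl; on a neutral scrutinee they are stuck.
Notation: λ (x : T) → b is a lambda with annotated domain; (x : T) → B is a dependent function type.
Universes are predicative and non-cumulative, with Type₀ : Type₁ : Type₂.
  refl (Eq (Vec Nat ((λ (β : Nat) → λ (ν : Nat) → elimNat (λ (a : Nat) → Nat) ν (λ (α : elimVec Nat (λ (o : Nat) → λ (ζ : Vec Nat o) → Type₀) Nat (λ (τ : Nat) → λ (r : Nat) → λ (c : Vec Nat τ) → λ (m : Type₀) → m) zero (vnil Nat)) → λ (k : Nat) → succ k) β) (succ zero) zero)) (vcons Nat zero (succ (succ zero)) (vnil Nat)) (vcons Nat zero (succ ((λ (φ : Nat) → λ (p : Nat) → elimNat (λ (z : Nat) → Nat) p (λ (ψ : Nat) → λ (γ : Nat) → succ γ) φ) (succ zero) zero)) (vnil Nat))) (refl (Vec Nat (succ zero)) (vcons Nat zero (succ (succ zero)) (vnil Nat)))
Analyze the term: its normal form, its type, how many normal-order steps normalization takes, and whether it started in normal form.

resulting normal form:
  refl (Eq (Vec Nat (succ zero)) (vcons Nat zero (succ (succ zero)) (vnil Nat)) (vcons Nat zero (succ (succ zero)) (vnil Nat))) (refl (Vec Nat (succ zero)) (vcons Nat zero (succ (succ zero)) (vnil Nat)))
inferred type:
  Eq (Eq (Vec Nat (succ zero)) (vcons Nat zero (succ (succ zero)) (vnil Nat)) (vcons Nat zero (succ (succ zero)) (vnil Nat))) (refl (Vec Nat (succ zero)) (vcons Nat zero (succ (succ zero)) (vnil Nat))) (refl (Vec Nat (succ zero)) (vcons Nat zero (succ (succ zero)) (vnil Nat)))
reduction steps (normal order): 12
already normal: no
first redex: a beta-redex


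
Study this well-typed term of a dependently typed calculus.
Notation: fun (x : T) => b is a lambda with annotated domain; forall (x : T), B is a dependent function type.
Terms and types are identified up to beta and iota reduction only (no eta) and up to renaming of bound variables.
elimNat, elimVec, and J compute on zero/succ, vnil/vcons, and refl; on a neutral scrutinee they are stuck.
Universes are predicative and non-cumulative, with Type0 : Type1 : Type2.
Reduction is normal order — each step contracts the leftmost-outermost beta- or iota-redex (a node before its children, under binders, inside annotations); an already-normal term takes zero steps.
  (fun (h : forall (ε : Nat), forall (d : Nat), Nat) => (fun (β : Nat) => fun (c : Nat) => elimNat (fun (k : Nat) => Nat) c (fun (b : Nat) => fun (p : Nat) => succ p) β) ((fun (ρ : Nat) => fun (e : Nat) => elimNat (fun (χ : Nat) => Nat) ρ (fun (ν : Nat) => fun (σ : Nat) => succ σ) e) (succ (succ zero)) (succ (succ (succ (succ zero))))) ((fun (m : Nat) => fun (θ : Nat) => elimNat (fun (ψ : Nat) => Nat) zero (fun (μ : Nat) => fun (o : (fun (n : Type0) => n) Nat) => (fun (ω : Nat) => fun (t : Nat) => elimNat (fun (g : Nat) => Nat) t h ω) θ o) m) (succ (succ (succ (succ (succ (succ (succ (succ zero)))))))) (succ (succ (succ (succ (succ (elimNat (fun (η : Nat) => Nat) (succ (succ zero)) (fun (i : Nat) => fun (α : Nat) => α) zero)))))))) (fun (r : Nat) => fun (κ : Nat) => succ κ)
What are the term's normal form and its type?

resulting normal form:
  succ (succ (succ (succ (succ (succ (succ (succ (succ (succ (succ (succ (succ (succ (succ (succ (succ (succ (succ (succ (succ (succ (succ (succ (succ (succ (succ (succ (succ (succ (succ (succ (succ (succ (succ (succ (succ (succ (succ (succ (succ (succ (succ (succ (succ (succ (succ (succ (succ (succ (succ (succ (succ (succ (succ (succ (succ (succ (succ (succ (succ (succ zero)))))))))))))))))))))))))))))))))))))))))))))))))))))))))))))
the term's type:
  Nat
observation: reduction starts at a beta-redex, and 264 normal-order steps reach the normal form.


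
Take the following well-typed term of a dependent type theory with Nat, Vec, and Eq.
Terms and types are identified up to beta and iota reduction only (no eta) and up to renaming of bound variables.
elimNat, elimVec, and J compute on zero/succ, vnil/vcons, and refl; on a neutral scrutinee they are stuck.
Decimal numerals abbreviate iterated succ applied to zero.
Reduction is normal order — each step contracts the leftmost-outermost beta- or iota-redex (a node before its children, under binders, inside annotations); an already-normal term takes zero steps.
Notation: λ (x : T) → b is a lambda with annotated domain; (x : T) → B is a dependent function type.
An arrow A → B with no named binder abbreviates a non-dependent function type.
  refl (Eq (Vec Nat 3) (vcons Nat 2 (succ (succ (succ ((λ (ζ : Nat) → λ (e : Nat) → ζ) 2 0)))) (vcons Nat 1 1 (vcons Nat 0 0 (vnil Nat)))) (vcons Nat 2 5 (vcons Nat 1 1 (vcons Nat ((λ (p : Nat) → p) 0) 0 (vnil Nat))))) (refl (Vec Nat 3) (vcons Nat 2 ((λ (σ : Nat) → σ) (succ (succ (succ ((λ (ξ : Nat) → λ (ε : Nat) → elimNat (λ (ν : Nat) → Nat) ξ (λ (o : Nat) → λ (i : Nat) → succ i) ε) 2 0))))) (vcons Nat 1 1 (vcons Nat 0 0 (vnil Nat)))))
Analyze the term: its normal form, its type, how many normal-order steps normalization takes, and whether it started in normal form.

normal form:
  refl (Eq (Vec Nat 3) (vcons Nat 2 5 (vcons Nat 1 1 (vcons Nat 0 0 (vnil Nat)))) (vcons Nat 2 5 (vcons Nat 1 1 (vcons Nat 0 0 (vnil Nat))))) (refl (Vec Nat 3) (vcons Nat 2 5 (vcons Nat 1 1 (vcons Nat 0 0 (vnil Nat)))))
inferred type:
  Eq (Eq (Vec Nat 3) (vcons Nat 2 5 (vcons Nat 1 1 (vcons Nat 0 0 (vnil Nat)))) (vcons Nat 2 5 (vcons Nat 1 1 (vcons Nat 0 0 (vnil Nat))))) (refl (Vec Nat 3) (vcons Nat 2 5 (vcons Nat 1 1 (vcons Nat 0 0 (vnil Nat))))) (refl (Vec Nat 3) (vcons Nat 2 5 (vcons Nat 1 1 (vcons Nat 0 0 (vnil Nat)))))
normal-order step count: 7
started in normal form: no
first contracted redex: a beta-redex


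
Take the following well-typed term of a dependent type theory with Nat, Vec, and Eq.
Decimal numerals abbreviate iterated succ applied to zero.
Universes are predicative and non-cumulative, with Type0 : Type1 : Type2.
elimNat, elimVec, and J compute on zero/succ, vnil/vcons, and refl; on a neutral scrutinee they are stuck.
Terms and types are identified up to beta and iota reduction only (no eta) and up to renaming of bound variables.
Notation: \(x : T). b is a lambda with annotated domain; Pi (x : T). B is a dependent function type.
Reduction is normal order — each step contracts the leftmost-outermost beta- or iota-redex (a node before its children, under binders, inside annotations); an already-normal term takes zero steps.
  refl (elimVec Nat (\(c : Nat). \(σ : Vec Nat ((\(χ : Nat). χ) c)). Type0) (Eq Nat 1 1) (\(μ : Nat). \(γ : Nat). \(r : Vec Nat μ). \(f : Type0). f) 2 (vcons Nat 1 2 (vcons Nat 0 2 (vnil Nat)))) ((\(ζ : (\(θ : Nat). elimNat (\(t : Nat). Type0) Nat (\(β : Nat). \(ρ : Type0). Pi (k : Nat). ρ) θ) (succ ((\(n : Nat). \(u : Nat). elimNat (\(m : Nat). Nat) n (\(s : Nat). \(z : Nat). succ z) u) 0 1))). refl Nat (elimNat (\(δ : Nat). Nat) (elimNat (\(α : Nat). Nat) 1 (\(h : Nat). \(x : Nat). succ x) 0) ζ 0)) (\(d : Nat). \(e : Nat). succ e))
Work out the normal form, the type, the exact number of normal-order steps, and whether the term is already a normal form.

resulting normal form:
  refl (Eq Nat 1 1) (refl Nat 1)
the term's type:
  Eq (Eq Nat 1 1) (refl Nat 1) (refl Nat 1)
normal-order step count: 14
already normal: no
first contracted redex: an elimVec iota-redex


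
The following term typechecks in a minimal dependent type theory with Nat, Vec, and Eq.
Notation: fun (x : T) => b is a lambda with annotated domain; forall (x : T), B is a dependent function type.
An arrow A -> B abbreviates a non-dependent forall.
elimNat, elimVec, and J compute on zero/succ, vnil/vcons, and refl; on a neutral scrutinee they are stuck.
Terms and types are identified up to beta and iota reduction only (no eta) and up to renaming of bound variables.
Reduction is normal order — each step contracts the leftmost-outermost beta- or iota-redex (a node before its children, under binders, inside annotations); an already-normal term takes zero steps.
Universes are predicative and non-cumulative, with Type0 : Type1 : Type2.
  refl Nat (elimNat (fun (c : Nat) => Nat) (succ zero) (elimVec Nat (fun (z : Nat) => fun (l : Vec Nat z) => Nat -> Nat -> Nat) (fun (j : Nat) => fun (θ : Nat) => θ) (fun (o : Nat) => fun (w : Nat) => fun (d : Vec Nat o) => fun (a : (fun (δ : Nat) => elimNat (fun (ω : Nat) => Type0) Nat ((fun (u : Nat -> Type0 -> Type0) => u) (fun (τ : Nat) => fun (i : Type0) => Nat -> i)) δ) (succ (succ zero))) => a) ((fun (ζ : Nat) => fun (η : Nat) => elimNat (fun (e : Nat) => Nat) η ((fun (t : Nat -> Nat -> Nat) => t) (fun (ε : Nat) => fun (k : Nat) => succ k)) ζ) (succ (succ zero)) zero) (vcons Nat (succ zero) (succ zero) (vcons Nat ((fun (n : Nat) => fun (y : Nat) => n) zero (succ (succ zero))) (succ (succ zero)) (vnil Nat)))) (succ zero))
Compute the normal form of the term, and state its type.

normal form:
  refl Nat (succ zero)
the term's type:
  Eq Nat (succ zero) (succ zero)
observation: the leftmost-outermost redex is an elimNat iota-redex, and normalization takes 15 steps.


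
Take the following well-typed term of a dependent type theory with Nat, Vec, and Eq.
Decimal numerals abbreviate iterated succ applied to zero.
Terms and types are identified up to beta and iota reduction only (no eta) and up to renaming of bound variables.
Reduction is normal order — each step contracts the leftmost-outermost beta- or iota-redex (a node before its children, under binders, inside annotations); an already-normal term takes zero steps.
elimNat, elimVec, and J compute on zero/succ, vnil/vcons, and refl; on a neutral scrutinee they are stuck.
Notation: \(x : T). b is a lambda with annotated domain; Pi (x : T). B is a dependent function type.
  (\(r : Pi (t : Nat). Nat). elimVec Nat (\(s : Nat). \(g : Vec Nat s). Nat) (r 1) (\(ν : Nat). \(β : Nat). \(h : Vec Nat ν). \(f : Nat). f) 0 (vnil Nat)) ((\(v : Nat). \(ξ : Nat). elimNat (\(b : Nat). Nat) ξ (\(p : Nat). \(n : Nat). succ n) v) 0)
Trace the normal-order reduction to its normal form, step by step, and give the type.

reduction (normal order):
  (\(r : Pi (t : Nat). Nat). elimVec Nat (\(s : Nat). \(g : Vec Nat s). Nat) (r 1) (\(ν : Nat). \(β : Nat). \(h : Vec Nat ν). \(f : Nat). f) 0 (vnil Nat)) ((\(v : Nat). \(ξ : Nat). elimNat (\(b : Nat). Nat) ξ (\(p : Nat). \(n : Nat). succ n) v) 0)
  ~> elimVec Nat (\(r : Nat). \(t : Vec Nat r). Nat) ((\(s : Nat). \(g : Nat). elimNat (\(ν : Nat). Nat) g (\(β : Nat). \(h : Nat). succ h) s) 0 1) (\(f : Nat). \(v : Nat). \(ξ : Vec Nat f). \(b : Nat). b) 0 (vnil Nat)
  ~> (\(r : Nat). \(t : Nat). elimNat (\(s : Nat). Nat) t (\(g : Nat). \(ν : Nat). succ ν) r) 0 1
  ~> (\(r : Nat). elimNat (\(t : Nat). Nat) r (\(s : Nat). \(g : Nat). succ g) 0) 1
  ~> elimNat (\(r : Nat). Nat) 1 (\(t : Nat). \(s : Nat). succ s) 0
  ~> 1
inferred type:
  Nat


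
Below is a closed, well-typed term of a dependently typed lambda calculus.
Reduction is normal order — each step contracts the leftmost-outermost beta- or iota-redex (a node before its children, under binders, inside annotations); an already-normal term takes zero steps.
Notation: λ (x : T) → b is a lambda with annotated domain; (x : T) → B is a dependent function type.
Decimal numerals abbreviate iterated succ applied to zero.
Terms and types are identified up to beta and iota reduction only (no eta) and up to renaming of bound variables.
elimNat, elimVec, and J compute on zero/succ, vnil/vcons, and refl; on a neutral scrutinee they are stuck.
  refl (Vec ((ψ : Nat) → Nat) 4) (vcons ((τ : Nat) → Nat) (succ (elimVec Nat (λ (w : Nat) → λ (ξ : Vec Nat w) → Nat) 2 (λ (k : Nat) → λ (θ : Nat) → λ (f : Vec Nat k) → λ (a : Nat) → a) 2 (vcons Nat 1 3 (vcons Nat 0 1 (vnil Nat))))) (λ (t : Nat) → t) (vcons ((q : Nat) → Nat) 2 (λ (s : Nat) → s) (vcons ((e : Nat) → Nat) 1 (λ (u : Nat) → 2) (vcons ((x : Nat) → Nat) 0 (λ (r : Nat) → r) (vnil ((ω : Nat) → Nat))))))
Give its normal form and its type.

normal form:
  refl (Vec ((ψ : Nat) → Nat) 4) (vcons ((τ : Nat) → Nat) 3 (λ (w : Nat) → w) (vcons ((ξ : Nat) → Nat) 2 (λ (k : Nat) → k) (vcons ((θ : Nat) → Nat) 1 (λ (f : Nat) → 2) (vcons ((a : Nat) → Nat) 0 (λ (t : Nat) → t) (vnil ((q : Nat) → Nat))))))
type:
  Eq (Vec ((ψ : Nat) → Nat) 4) (vcons ((τ : Nat) → Nat) 3 (λ (w : Nat) → w) (vcons ((ξ : Nat) → Nat) 2 (λ (k : Nat) → k) (vcons ((θ : Nat) → Nat) 1 (λ (f : Nat) → 2) (vcons ((a : Nat) → Nat) 0 (λ (t : Nat) → t) (vnil ((q : Nat) → Nat)))))) (vcons ((s : Nat) → Nat) 3 (λ (e : Nat) → e) (vcons ((u : Nat) → Nat) 2 (λ (x : Nat) → x) (vcons ((r : Nat) → Nat) 1 (λ (ω : Nat) → 2) (vcons ((κ : Nat) → Nat) 0 (λ (c : Nat) → c) (vnil ((j : Nat) → Nat))))))
observation: the leftmost-outermost redex is an elimVec iota-redex, and normalization takes 11 steps.


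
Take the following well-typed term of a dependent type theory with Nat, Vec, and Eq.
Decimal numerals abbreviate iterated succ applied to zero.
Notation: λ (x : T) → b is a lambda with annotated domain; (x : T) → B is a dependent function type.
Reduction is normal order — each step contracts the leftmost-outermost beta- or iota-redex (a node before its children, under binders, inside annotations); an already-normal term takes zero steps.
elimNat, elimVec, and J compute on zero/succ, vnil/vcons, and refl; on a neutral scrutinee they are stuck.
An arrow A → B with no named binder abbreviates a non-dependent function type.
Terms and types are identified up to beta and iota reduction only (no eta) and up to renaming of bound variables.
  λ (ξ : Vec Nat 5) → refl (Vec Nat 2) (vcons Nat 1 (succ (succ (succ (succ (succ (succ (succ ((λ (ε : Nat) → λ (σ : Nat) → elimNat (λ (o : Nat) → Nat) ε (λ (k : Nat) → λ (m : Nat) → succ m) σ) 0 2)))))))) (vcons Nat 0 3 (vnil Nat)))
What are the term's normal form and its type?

resulting normal form:
  λ (ξ : Vec Nat 5) → refl (Vec Nat 2) (vcons Nat 1 9 (vcons Nat 0 3 (vnil Nat)))
type:
  Vec Nat 5 → Eq (Vec Nat 2) (vcons Nat 1 9 (vcons Nat 0 3 (vnil Nat))) (vcons Nat 1 9 (vcons Nat 0 3 (vnil Nat)))


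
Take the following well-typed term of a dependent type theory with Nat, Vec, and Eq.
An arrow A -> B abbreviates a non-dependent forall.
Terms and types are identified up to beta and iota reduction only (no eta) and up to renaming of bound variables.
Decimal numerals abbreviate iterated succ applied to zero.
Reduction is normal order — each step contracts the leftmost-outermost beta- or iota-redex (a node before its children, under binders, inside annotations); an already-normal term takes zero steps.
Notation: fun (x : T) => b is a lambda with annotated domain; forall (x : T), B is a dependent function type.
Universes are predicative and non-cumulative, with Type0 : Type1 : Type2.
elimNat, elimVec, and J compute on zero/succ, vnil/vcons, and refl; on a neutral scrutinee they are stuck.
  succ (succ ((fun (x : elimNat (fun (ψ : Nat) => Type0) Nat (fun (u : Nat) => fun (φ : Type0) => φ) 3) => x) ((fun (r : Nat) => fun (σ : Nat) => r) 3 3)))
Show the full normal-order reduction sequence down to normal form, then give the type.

reduction (normal order):
  succ (succ ((fun (x : elimNat (fun (ψ : Nat) => Type0) Nat (fun (u : Nat) => fun (φ : Type0) => φ) 3) => x) ((fun (r : Nat) => fun (σ : Nat) => r) 3 3)))
  ~> succ (succ ((fun (x : Nat) => fun (ψ : Nat) => x) 3 3))
  ~> succ (succ ((fun (x : Nat) => 3) 3))
  ~> 5
inferred type:
  Nat


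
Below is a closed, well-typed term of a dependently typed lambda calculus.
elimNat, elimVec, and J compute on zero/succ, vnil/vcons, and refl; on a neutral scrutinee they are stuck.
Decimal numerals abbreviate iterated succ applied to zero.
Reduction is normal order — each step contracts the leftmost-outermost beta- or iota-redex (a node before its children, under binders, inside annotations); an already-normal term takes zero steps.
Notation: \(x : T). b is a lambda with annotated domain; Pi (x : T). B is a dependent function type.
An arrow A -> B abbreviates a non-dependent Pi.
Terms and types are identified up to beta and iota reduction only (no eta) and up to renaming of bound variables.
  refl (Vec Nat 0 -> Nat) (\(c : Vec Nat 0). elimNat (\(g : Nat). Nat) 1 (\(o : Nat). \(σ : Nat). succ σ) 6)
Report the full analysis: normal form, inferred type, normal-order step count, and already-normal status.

reduced normal form:
  refl (Vec Nat 0 -> Nat) (\(c : Vec Nat 0). 7)
inferred type:
  Eq (Vec Nat 0 -> Nat) (\(c : Vec Nat 0). 7) (\(g : Vec Nat 0). 7)
normal-order step count: 19
term was already normal: no
first redex: an elimNat iota-redex


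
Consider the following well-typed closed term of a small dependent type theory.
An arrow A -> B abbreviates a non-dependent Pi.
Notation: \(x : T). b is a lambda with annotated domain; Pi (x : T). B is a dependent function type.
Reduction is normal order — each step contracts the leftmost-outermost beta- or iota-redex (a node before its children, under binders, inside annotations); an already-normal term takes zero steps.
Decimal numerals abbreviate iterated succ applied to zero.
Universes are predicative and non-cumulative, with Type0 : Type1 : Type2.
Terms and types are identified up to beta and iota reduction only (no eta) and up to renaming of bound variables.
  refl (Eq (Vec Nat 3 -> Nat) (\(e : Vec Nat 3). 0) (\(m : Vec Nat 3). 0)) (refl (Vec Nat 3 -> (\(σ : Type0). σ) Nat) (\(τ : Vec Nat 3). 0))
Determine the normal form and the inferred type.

reduced normal form:
  refl (Eq (Vec Nat 3 -> Nat) (\(e : Vec Nat 3). 0) (\(m : Vec Nat 3). 0)) (refl (Vec Nat 3 -> Nat) (\(σ : Vec Nat 3). 0))
type:
  Eq (Eq (Vec Nat 3 -> Nat) (\(e : Vec Nat 3). 0) (\(m : Vec Nat 3). 0)) (refl (Vec Nat 3 -> Nat) (\(σ : Vec Nat 3). 0)) (refl (Vec Nat 3 -> Nat) (\(τ : Vec Nat 3). 0))
observation: contracting a beta-redex first, the term normalizes in 1 step.


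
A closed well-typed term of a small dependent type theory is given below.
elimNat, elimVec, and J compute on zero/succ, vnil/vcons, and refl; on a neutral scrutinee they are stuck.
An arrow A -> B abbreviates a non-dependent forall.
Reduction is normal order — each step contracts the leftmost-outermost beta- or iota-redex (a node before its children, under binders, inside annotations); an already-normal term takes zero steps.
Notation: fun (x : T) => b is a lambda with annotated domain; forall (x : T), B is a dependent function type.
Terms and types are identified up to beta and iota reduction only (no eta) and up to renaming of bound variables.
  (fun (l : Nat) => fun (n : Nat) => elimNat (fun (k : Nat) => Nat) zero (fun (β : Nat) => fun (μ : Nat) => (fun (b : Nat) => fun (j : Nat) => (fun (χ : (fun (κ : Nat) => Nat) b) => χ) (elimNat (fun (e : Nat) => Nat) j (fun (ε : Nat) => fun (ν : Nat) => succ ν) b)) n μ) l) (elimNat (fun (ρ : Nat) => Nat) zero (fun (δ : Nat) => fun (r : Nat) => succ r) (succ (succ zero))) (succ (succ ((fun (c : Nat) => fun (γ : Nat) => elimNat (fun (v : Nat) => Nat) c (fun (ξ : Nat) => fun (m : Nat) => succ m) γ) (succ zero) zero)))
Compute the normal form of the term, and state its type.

normal form:
  succ (succ (succ (succ (succ (succ zero)))))
the term's type:
  Nat
observation: the leftmost-outermost redex is a beta-redex, and normalization takes 32 steps.


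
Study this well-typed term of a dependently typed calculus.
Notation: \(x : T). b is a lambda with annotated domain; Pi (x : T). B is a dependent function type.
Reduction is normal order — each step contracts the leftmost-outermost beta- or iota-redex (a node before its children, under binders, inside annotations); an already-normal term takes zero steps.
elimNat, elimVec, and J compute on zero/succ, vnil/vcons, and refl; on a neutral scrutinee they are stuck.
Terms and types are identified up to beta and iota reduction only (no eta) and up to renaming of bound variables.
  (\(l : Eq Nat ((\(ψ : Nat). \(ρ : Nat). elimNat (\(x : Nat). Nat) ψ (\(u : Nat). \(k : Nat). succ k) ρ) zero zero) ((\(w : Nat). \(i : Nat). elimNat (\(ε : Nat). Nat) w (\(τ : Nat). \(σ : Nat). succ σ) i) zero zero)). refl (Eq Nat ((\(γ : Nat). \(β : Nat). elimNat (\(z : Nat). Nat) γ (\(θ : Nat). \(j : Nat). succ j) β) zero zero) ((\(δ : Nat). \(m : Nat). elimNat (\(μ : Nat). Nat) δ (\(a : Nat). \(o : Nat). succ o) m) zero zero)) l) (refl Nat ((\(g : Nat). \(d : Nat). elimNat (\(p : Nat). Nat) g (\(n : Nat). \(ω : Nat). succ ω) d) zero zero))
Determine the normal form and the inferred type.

reduced normal form:
  refl (Eq Nat zero zero) (refl Nat zero)
inferred type:
  Eq (Eq Nat zero zero) (refl Nat zero) (refl Nat zero)
observation: the term reaches its normal form after 10 normal-order steps.


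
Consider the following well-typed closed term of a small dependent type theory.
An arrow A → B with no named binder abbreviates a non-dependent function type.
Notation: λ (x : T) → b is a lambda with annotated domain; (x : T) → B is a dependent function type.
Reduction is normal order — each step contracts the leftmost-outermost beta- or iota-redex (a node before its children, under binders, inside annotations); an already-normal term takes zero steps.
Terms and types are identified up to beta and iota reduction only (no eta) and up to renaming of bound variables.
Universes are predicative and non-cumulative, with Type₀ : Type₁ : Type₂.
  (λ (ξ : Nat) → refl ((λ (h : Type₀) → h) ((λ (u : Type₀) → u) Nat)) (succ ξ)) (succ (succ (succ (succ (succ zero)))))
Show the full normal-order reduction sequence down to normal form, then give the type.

normal-order reduction:
  (λ (ξ : Nat) → refl ((λ (h : Type₀) → h) ((λ (u : Type₀) → u) Nat)) (succ ξ)) (succ (succ (succ (succ (succ zero)))))
  ~> refl ((λ (ξ : Type₀) → ξ) ((λ (h : Type₀) → h) Nat)) (succ (succ (succ (succ (succ (succ zero))))))
  ~> refl ((λ (ξ : Type₀) → ξ) Nat) (succ (succ (succ (succ (succ (succ zero))))))
  ~> refl Nat (succ (succ (succ (succ (succ (succ zero))))))
the term's type:
  Eq Nat (succ (succ (succ (succ (succ (succ zero)))))) (succ (succ (succ (succ (succ (succ zero))))))
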